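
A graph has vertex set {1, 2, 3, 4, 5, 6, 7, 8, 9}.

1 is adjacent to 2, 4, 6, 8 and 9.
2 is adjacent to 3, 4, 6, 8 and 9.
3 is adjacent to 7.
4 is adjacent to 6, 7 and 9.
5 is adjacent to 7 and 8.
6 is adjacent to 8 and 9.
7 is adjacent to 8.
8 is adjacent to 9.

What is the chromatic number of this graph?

1, 2, 6, 8, 9 form a clique, so at least 5 colors are needed.
5 colors suffice: color red → {2, 7}; color blue → {3, 4, 8}; color green → {5, 6}; color yellow → {1}; color purple → {9}. No two adjacent vertices share a color.

5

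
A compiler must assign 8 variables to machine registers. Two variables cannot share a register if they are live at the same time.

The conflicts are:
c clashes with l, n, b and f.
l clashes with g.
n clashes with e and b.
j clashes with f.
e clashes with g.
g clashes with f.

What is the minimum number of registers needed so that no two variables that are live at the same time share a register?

c, n, b are mutually in conflict, so at least 3 registers are needed.
3 registers suffice: register 1 → {c, j, g}; register 2 → {l, n, f}; register 3 → {e, b}. Every pair that conflicts lands in different registers.

3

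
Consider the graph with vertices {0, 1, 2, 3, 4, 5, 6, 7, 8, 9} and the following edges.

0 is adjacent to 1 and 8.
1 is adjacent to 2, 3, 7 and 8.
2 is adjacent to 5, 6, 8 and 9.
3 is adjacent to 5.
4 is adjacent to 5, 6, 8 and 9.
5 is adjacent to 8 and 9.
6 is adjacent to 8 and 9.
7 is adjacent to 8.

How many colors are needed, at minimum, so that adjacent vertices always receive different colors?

2, 6, 8 are mutually adjacent, so at least 3 colors are needed.
3 colors suffice: color a → {3, 8, 9}; color b → {0, 2, 4, 7}; color c → {1, 5, 6}. Every edge joins two different colors.

3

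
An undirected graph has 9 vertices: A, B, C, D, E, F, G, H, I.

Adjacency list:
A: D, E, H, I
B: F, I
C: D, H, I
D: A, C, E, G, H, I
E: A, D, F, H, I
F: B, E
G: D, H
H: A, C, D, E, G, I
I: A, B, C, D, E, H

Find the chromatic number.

5

A, D, E, H, I are pairwise adjacent (a clique of size 5), so at least 5 colors are needed.
5 colors suffice: color 1 → {B, H}; color 2 → {D, F}; color 3 → {G, I}; color 4 → {C, E}; color 5 → {A}. Every edge joins two different colors.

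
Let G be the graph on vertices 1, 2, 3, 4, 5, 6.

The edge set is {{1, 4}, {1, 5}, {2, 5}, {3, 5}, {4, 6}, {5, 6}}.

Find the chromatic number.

1 and 4 are adjacent, so at least 2 colors are needed.
2 colors suffice: color red → {4, 5}; color blue → {1, 2, 3, 6}. Every edge joins two different colors.

2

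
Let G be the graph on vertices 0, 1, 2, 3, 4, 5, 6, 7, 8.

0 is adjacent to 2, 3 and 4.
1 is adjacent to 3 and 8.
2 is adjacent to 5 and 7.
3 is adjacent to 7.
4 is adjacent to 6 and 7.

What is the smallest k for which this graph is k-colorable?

2

0 and 4 are adjacent, so at least 2 colors are needed.
A valid assignment using 2 colors: 0=blue, 1=blue, 2=red, 3=red, 4=red, 5=blue, 6=blue, 7=blue, 8=red. Each edge has distinct colors on its endpoints.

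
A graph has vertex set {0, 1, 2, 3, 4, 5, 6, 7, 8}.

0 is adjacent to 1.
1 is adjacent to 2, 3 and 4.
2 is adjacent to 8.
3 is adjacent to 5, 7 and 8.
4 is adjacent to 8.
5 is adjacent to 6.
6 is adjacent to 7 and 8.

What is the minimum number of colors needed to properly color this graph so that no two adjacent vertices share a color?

2

4 and 8 are adjacent, so at least 2 colors are needed.
2 colors suffice: color red → {1, 5, 7, 8}; color blue → {0, 2, 3, 4, 6}. Each edge has distinct colors on its endpoints.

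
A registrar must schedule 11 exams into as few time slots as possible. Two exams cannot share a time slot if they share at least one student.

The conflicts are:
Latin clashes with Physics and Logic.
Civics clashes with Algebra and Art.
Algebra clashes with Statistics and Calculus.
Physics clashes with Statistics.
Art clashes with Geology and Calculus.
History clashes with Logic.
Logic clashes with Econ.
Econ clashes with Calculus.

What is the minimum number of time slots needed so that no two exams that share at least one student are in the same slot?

3

The cycle Algebra-Calculus-Econ-Logic-Latin-Physics-Statistics-Algebra has odd length 7, so it cannot be 2-colored; at least 3 time slots are needed.
Using 3 time slots: Latin=2, Civics=2, Algebra=1, Physics=1, Art=1, Statistics=2, History=2, Geology=2, Logic=1, Econ=3, Calculus=2. Each listed conflict is separated.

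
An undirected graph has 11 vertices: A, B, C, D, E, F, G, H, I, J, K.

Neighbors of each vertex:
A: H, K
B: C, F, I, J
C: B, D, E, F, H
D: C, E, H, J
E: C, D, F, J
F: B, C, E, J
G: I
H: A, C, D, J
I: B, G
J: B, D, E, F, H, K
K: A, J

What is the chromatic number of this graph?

3

D, E, J form a triangle, so at least 3 colors are needed.
3 colors suffice: color 1 → {A, C, I, J}; color 2 → {B, E, G, H, K}; color 3 → {D, F}. No two adjacent vertices share a color.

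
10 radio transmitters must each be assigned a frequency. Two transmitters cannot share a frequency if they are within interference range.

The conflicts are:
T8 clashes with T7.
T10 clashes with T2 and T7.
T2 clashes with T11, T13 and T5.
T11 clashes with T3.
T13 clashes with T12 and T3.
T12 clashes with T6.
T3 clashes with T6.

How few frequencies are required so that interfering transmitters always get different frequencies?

2

T2 and T5 conflict, so at least 2 frequencies are needed.
2 frequencies suffice: T8=2, T10=2, T2=1, T11=2, T13=2, T12=1, T3=1, T5=2, T6=2, T7=1. Every pair that conflicts lands in different frequencies.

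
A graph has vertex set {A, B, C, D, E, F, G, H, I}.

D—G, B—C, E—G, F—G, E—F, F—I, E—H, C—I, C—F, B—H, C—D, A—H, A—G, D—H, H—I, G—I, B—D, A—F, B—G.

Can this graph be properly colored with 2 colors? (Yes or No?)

C, F, I form a triangle, so at least 3 colors are needed.
So 2 colors are not enough.

No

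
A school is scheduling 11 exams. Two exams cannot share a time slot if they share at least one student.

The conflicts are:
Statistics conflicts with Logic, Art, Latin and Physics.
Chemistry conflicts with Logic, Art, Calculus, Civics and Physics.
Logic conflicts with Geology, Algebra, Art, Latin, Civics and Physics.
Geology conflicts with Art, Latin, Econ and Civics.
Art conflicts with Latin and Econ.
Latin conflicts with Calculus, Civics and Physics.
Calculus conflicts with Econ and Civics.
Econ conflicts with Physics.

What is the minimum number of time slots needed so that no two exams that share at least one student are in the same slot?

Statistics, Logic, Latin, Physics all conflict with each other, so at least 4 time slots are needed.
4 time slots suffice: time slot 1 → {Logic, Calculus}; time slot 2 → {Chemistry, Algebra, Latin, Econ}; time slot 3 → {Art, Civics, Physics}; time slot 4 → {Statistics, Geology}. No two conflicting exams share a time slot.

4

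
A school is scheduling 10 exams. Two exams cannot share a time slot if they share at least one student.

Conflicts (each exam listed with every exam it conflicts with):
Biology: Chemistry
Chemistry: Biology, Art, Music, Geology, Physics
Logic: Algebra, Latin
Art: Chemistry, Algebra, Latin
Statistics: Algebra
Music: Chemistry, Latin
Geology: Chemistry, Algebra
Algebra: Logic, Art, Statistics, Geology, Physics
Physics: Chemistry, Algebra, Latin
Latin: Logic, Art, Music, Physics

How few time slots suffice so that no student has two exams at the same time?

2

Chemistry and Geology conflict, so at least 2 time slots are needed.
2 time slots suffice: time slot 1 → {Chemistry, Algebra, Latin}; time slot 2 → {Biology, Logic, Art, Statistics, Music, Geology, Physics}. Each listed conflict is separated.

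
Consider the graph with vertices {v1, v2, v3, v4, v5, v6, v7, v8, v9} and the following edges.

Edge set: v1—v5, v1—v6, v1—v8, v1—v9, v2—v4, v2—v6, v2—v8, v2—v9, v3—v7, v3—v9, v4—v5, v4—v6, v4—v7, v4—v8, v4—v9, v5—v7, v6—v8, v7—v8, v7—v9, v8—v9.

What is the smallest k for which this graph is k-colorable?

4

v4, v7, v8, v9 are pairwise adjacent (a clique of size 4), so at least 4 colors are needed.
4 colors suffice: color R → {v3, v5, v8}; color B → {v1, v4}; color G → {v6, v9}; color Y → {v2, v7}. Every edge joins two different colors.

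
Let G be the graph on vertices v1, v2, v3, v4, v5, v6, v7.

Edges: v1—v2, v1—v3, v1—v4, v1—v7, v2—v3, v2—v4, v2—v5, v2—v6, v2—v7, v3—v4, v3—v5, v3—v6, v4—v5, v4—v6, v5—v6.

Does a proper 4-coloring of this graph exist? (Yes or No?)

No

v2, v3, v4, v5, v6 are pairwise adjacent (a clique of size 5), so at least 5 colors are needed.
So 4 colors are not enough.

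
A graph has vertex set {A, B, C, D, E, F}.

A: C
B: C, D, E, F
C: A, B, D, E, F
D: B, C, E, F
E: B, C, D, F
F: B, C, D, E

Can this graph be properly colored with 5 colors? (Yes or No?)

The chromatic number is 5. B, C, D, E, F are pairwise adjacent (a clique of size 5), so at least 5 colors are needed.
5 colors suffice: color red → {C}; color blue → {A, B}; color green → {D}; color yellow → {F}; color purple → {E}.
That is already a proper 5-coloring.

Yes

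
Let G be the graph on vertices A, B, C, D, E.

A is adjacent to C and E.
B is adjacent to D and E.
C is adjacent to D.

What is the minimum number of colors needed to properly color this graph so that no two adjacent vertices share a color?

3

The cycle B-E-A-C-D-B has odd length 5, so it cannot be 2-colored; at least 3 colors are needed.
3 colors suffice: color 1 → {A, D}; color 2 → {C, E}; color 3 → {B}. No two adjacent vertices share a color.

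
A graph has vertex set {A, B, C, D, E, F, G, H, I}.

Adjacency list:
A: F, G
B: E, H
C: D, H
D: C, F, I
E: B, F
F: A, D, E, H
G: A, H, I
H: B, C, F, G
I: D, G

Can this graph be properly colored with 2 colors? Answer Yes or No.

The cycle H-F-D-I-G-H has odd length 5, so it cannot be 2-colored; at least 3 colors are needed.
So 2 colors are not enough.

No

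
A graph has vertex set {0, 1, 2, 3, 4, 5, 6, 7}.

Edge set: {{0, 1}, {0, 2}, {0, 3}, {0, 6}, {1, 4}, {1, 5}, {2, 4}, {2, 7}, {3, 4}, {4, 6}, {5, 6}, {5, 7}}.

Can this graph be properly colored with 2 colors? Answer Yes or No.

The cycle 5-1-4-2-7-5 has odd length 5, so it cannot be 2-colored; at least 3 colors are needed.
So 2 colors are not enough.

No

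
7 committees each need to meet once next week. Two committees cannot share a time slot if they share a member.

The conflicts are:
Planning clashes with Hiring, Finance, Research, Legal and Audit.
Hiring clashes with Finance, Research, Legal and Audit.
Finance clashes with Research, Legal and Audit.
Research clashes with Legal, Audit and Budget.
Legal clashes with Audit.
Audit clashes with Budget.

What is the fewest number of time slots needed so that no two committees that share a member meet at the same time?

6

Planning, Hiring, Finance, Research, Legal, Audit pairwise conflict, so at least 6 time slots are needed.
6 time slots suffice: time slot 1 → {Research}; time slot 2 → {Audit}; time slot 3 → {Finance, Budget}; time slot 4 → {Legal}; time slot 5 → {Planning}; time slot 6 → {Hiring}. No two conflicting committees share a time slot.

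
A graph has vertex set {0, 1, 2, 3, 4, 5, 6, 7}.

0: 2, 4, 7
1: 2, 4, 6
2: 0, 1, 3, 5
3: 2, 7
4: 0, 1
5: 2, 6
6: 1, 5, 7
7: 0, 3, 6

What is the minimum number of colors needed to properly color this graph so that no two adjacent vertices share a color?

The cycle 5-6-7-0-2-5 has odd length 5, so it cannot be 2-colored; at least 3 colors are needed.
3 colors suffice: color red → {2, 4, 7}; color blue → {0, 3, 6}; color green → {1, 5}. Every edge joins two different colors.

3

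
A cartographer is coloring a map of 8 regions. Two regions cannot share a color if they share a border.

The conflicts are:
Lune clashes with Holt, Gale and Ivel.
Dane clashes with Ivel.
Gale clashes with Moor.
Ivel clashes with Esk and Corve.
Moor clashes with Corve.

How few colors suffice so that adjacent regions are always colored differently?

3

The cycle Gale-Lune-Ivel-Corve-Moor-Gale has odd length 5, so it cannot be 2-colored; at least 3 colors are needed.
3 colors suffice: color 1 → {Holt, Gale, Ivel}; color 2 → {Lune, Dane, Esk, Corve}; color 3 → {Moor}. Each listed conflict is separated.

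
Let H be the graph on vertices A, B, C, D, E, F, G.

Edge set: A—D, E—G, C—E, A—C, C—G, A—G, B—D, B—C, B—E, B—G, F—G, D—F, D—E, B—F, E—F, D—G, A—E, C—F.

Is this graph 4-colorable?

B, D, E, F, G are mutually adjacent (a clique of size 5), so at least 5 colors are needed.
So 4 colors are not enough.

No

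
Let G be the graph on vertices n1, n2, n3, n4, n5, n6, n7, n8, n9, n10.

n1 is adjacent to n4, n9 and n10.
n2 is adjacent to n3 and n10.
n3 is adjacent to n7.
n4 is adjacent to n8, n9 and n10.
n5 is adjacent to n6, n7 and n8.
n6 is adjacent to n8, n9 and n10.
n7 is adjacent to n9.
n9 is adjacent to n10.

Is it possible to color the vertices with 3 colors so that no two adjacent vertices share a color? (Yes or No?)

No

n1, n4, n9, n10 form a clique, so at least 4 colors are needed.
So 3 colors are not enough.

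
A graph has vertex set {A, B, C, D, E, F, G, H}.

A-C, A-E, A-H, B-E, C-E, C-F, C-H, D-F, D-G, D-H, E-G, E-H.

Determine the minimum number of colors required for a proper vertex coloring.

A, C, E, H are mutually adjacent (a clique of size 4), so at least 4 colors are needed.
4 colors suffice: color 1 → {D, E}; color 2 → {B, C, G}; color 3 → {F, H}; color 4 → {A}. Every edge joins two different colors.

4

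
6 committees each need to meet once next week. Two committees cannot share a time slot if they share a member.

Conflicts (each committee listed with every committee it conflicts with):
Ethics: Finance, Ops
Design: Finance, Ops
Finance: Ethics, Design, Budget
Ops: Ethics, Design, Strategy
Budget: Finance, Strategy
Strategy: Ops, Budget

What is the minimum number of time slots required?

The cycle Strategy-Ops-Ethics-Finance-Budget-Strategy has odd length 5, so it cannot be 2-colored; at least 3 time slots are needed.
3 time slots suffice: time slot 1 → {Finance, Ops}; time slot 2 → {Ethics, Design, Budget}; time slot 3 → {Strategy}. No two conflicting committees share a time slot.

3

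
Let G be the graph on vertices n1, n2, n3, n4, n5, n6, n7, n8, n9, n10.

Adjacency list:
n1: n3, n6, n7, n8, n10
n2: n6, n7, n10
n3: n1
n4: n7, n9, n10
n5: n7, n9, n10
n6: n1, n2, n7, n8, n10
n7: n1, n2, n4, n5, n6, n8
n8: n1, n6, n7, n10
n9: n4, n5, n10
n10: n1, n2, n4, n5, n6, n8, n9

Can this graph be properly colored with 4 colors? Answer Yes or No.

Yes

The chromatic number is 4. n1, n6, n8, n10 are mutually adjacent (a clique of size 4), so at least 4 colors are needed.
4 colors suffice: n1=green, n2=green, n3=red, n4=blue, n5=blue, n6=blue, n7=red, n8=yellow, n9=green, n10=red.
That is already a proper 4-coloring.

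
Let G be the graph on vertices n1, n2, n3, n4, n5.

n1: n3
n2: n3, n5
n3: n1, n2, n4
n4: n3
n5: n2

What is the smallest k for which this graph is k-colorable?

n2 and n3 are adjacent, so at least 2 colors are needed.
A valid assignment using 2 colors: n1=B, n2=B, n3=R, n4=B, n5=R. No two adjacent vertices share a color.

2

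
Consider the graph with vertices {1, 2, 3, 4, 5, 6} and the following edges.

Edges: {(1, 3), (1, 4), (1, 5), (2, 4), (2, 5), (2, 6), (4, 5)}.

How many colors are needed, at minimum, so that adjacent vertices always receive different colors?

3

1, 4, 5 are mutually adjacent, so at least 3 colors are needed.
A valid assignment using 3 colors: 1=c, 2=c, 3=a, 4=a, 5=b, 6=a. Each edge has distinct colors on its endpoints.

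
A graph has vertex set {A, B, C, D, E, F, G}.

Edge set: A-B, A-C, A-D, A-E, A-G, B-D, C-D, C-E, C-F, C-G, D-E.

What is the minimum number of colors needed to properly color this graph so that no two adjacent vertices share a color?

4

A, C, D, E are mutually adjacent (a clique of size 4), so at least 4 colors are needed.
4 colors suffice: color 1 → {A, F}; color 2 → {B, C}; color 3 → {D, G}; color 4 → {E}. No two adjacent vertices share a color.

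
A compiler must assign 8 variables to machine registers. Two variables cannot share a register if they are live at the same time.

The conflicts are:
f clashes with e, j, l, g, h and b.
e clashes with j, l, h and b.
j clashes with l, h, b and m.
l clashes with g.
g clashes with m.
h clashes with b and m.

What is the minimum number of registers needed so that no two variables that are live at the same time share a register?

f, e, j, h, b all conflict with each other, so at least 5 registers are needed.
5 registers suffice: register 1 → {f, m}; register 2 → {j, g}; register 3 → {e}; register 4 → {l, h}; register 5 → {b}. No two conflicting variables share a register.

5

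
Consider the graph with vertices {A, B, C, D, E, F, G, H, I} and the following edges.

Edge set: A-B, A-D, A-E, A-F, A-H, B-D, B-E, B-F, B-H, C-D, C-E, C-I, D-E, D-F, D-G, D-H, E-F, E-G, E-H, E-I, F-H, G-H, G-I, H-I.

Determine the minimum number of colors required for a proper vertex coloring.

6

A, B, D, E, F, H are pairwise adjacent (a clique of size 6), so at least 6 colors are needed.
6 colors suffice: A=4, B=5, C=3, D=2, E=1, F=6, G=4, H=3, I=2. Every edge joins two different colors.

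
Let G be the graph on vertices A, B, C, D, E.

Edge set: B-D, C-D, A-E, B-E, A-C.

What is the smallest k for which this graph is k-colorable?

The cycle D-C-A-E-B-D has odd length 5, so it cannot be 2-colored; at least 3 colors are needed.
One proper 3-coloring: A=red, B=blue, C=blue, D=red, E=green. Every edge joins two different colors.

3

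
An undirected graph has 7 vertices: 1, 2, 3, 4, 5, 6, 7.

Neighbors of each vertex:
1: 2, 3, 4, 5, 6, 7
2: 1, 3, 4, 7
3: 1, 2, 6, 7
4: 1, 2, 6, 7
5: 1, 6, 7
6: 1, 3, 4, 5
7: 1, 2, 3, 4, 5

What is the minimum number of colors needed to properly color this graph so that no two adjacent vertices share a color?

4

1, 2, 4, 7 form a clique, so at least 4 colors are needed.
4 colors suffice: color red → {1}; color blue → {6, 7}; color green → {2, 5}; color yellow → {3, 4}. Every edge joins two different colors.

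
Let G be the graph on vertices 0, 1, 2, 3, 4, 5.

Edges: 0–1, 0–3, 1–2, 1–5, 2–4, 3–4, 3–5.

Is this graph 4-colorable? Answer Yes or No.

The chromatic number is 3. The cycle 3-4-2-1-0-3 has odd length 5, so it cannot be 2-colored; at least 3 colors are needed.
3 colors suffice: 0=blue, 1=red, 2=blue, 3=red, 4=green, 5=blue.
Since 4 ≥ 3, a proper 4-coloring certainly exists.

Yes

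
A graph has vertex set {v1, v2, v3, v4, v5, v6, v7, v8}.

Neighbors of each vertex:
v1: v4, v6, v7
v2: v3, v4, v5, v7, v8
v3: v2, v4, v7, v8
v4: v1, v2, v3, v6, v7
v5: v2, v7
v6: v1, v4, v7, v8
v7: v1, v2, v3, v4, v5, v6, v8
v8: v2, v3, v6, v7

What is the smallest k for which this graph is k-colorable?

v2, v3, v7, v8 are pairwise adjacent (a clique of size 4), so at least 4 colors are needed.
A valid assignment using 4 colors: v1=4, v2=2, v3=4, v4=3, v5=3, v6=2, v7=1, v8=3. Each edge has distinct colors on its endpoints.

4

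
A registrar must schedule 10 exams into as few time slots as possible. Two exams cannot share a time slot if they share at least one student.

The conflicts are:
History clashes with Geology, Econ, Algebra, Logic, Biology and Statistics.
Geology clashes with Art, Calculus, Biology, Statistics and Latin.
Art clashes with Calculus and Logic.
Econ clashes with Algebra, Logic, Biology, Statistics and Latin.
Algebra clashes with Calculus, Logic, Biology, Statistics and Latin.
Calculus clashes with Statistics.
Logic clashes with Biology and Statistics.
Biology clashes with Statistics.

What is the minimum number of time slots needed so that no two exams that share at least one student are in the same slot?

History, Econ, Algebra, Logic, Biology, Statistics pairwise conflict, so at least 6 time slots are needed.
6 time slots suffice: time slot 1 → {Art, Statistics, Latin}; time slot 2 → {Geology, Algebra}; time slot 3 → {Calculus, Biology}; time slot 4 → {History}; time slot 5 → {Econ}; time slot 6 → {Logic}. Each listed conflict is separated.

6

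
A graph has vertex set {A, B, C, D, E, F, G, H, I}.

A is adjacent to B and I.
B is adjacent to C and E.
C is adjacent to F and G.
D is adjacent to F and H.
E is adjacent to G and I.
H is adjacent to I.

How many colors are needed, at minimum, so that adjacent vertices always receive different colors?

3

The cycle C-B-E-I-H-D-F-C has odd length 7, so it cannot be 2-colored; at least 3 colors are needed.
3 colors suffice: color red → {C, D, I}; color blue → {A, E, F, H}; color green → {B, G}. No two adjacent vertices share a color.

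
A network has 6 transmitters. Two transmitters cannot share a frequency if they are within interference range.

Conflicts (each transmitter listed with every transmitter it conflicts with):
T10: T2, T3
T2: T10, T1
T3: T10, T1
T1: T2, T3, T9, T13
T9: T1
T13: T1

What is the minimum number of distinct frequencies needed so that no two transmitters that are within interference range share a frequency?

2

T2 and T1 conflict, so at least 2 frequencies are needed.
Using 2 frequencies: T10=1, T2=2, T3=2, T1=1, T9=2, T13=2. Each listed conflict is separated.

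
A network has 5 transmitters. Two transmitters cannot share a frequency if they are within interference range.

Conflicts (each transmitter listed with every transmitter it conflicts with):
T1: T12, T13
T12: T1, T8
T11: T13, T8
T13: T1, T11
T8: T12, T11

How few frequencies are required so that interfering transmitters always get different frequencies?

The cycle T13-T11-T8-T12-T1-T13 has odd length 5, so it cannot be 2-colored; at least 3 frequencies are needed.
3 frequencies suffice: T1=1, T12=2, T11=2, T13=3, T8=1. Every pair that conflicts lands in different frequencies.

3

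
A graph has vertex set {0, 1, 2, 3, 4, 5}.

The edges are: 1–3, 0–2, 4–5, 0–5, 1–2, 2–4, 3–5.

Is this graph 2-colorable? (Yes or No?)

No

The cycle 3-5-0-2-1-3 has odd length 5, so it cannot be 2-colored; at least 3 colors are needed.
So 2 colors are not enough.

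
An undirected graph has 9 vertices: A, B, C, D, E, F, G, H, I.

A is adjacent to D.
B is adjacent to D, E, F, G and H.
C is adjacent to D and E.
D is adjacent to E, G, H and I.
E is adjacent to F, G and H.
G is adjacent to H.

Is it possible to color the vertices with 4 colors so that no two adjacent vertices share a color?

B, D, E, G, H form a clique, so at least 5 colors are needed.
So 4 colors are not enough.

No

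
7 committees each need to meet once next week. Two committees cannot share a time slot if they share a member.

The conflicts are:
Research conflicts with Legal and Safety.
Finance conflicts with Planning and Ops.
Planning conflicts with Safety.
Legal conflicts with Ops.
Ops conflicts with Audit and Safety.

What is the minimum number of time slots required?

2

Research and Legal conflict, so at least 2 time slots are needed.
2 time slots suffice: time slot 1 → {Research, Planning, Ops}; time slot 2 → {Finance, Legal, Audit, Safety}. Every pair that conflicts lands in different time slots.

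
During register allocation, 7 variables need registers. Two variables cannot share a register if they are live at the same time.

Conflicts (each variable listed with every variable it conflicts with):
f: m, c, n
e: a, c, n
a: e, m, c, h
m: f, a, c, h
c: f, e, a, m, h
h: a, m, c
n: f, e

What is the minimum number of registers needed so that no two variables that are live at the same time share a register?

4

a, m, c, h are mutually in conflict, so at least 4 registers are needed.
Using 4 registers: f=2, e=3, a=2, m=3, c=1, h=4, n=1. Each listed conflict is separated.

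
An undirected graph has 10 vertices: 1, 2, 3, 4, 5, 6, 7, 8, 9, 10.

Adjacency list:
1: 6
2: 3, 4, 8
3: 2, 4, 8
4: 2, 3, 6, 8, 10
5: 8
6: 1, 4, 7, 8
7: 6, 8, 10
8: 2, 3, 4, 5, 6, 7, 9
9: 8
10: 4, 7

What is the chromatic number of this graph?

2, 3, 4, 8 form a clique, so at least 4 colors are needed.
4 colors suffice: color a → {1, 8, 10}; color b → {4, 5, 7, 9}; color c → {2, 6}; color d → {3}. Each edge has distinct colors on its endpoints.

4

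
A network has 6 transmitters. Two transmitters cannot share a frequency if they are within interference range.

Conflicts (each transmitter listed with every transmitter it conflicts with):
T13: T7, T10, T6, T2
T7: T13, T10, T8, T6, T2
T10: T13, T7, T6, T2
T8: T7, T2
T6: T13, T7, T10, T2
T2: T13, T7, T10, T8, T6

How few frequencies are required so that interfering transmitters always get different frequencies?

5

T13, T7, T10, T6, T2 all conflict with each other, so at least 5 frequencies are needed.
5 frequencies suffice: T13=5, T7=2, T10=4, T8=3, T6=3, T2=1. Each listed conflict is separated.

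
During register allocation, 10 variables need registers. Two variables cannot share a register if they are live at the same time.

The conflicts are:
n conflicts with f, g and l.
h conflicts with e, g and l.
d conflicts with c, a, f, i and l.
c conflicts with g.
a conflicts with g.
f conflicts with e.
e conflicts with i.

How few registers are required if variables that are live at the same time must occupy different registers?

The cycle d-f-e-h-l-d has odd length 5, so it cannot be 2-colored; at least 3 registers are needed.
Using 3 registers: n=3, h=3, d=1, c=2, a=2, f=2, e=1, g=1, i=2, l=2. Each listed conflict is separated.

3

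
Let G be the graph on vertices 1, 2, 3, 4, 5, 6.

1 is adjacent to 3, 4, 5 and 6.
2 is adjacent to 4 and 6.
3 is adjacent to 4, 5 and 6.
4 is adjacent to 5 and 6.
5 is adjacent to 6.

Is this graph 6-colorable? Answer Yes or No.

Yes

The chromatic number is 5. 1, 3, 4, 5, 6 form a clique, so at least 5 colors are needed.
5 colors suffice: color red → {6}; color blue → {4}; color green → {1, 2}; color yellow → {3}; color purple → {5}.
Since 6 ≥ 5, a proper 6-coloring certainly exists.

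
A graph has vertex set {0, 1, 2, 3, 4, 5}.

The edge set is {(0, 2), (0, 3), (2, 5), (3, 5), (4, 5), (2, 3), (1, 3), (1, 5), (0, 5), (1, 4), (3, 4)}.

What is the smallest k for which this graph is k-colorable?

1, 3, 4, 5 are pairwise adjacent (a clique of size 4), so at least 4 colors are needed.
4 colors suffice: 0=d, 1=c, 2=c, 3=a, 4=d, 5=b. Every edge joins two different colors.

4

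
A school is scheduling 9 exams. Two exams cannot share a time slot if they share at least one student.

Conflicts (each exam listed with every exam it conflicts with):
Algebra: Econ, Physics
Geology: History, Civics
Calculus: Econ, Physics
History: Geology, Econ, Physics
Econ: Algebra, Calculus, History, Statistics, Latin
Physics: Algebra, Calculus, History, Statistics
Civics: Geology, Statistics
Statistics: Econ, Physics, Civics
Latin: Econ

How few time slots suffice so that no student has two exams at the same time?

3

The cycle Geology-Civics-Statistics-Physics-History-Geology has odd length 5, so it cannot be 2-colored; at least 3 time slots are needed.
3 time slots suffice: time slot 1 → {Econ, Physics, Civics}; time slot 2 → {Algebra, Calculus, History, Statistics, Latin}; time slot 3 → {Geology}. No two conflicting exams share a time slot.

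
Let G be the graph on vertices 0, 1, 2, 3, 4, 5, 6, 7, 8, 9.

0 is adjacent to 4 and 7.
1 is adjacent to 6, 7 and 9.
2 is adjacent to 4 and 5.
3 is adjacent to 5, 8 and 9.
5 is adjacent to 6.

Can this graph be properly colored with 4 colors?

Yes

The chromatic number is 3. The cycle 3-9-1-6-5-3 has odd length 5, so it cannot be 2-colored; at least 3 colors are needed.
3 colors suffice: color a → {1, 4, 5, 8}; color b → {0, 2, 3, 6}; color c → {7, 9}.
Since 4 ≥ 3, a proper 4-coloring certainly exists.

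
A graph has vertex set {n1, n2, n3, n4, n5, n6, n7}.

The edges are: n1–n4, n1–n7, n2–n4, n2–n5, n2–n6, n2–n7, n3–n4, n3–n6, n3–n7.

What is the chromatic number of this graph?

n3 and n7 are adjacent, so at least 2 colors are needed.
A valid assignment using 2 colors: n1=1, n2=1, n3=1, n4=2, n5=2, n6=2, n7=2. Each edge has distinct colors on its endpoints.

2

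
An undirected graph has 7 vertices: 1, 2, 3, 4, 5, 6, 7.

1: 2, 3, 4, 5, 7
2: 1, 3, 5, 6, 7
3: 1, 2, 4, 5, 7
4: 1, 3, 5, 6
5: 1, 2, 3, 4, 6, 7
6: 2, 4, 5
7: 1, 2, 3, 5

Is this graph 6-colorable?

Yes

The chromatic number is 5. 1, 2, 3, 5, 7 form a clique, so at least 5 colors are needed.
5 colors suffice: color red → {5}; color blue → {3, 6}; color green → {1}; color yellow → {2, 4}; color purple → {7}.
Since 6 ≥ 5, a proper 6-coloring certainly exists.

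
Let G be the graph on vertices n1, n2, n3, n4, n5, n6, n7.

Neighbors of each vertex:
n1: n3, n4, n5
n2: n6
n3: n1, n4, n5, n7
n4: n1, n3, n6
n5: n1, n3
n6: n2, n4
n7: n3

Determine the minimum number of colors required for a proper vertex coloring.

n1, n3, n5 form a triangle, so at least 3 colors are needed.
3 colors suffice: n1=3, n2=2, n3=1, n4=2, n5=2, n6=1, n7=2. No two adjacent vertices share a color.

3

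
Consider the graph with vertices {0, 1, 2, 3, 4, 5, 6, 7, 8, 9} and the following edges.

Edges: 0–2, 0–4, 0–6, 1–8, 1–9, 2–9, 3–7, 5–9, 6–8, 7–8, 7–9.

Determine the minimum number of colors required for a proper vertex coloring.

3 and 7 are adjacent, so at least 2 colors are needed.
2 colors suffice: 0=red, 1=blue, 2=blue, 3=red, 4=blue, 5=blue, 6=blue, 7=blue, 8=red, 9=red. Every edge joins two different colors.

2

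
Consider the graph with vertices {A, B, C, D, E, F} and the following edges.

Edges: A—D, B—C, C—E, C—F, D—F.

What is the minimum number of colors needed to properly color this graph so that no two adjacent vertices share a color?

2

B and C are adjacent, so at least 2 colors are needed.
2 colors suffice: color 1 → {C, D}; color 2 → {A, B, E, F}. Every edge joins two different colors.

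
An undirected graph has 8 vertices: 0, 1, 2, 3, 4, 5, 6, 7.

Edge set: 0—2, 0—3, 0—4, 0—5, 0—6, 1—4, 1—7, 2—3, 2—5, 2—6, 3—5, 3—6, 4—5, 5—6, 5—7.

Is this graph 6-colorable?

Yes

The chromatic number is 5. 0, 2, 3, 5, 6 are mutually adjacent (a clique of size 5), so at least 5 colors are needed.
5 colors suffice: color a → {1, 5}; color b → {0, 7}; color c → {3, 4}; color d → {2}; color e → {6}.
Since 6 ≥ 5, a proper 6-coloring certainly exists.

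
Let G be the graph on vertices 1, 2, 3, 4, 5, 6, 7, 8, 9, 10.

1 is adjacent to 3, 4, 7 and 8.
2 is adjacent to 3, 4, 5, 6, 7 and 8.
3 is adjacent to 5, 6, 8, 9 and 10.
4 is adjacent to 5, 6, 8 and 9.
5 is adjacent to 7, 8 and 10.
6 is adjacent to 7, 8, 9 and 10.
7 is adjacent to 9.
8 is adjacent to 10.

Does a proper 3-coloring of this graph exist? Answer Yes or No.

3, 6, 8, 10 are pairwise adjacent (a clique of size 4), so at least 4 colors are needed.
So 3 colors are not enough.

No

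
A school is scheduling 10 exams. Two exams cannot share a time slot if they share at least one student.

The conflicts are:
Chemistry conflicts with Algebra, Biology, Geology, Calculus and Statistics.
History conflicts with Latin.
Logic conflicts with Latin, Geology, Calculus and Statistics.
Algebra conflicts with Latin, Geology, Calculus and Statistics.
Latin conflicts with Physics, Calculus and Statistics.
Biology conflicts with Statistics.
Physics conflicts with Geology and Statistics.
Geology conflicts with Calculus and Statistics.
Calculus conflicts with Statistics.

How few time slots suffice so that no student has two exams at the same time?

5

Chemistry, Algebra, Geology, Calculus, Statistics are mutually in conflict, so at least 5 time slots are needed.
5 time slots suffice: time slot 1 → {History, Statistics}; time slot 2 → {Latin, Biology, Geology}; time slot 3 → {Physics, Calculus}; time slot 4 → {Logic, Algebra}; time slot 5 → {Chemistry}. No two conflicting exams share a time slot.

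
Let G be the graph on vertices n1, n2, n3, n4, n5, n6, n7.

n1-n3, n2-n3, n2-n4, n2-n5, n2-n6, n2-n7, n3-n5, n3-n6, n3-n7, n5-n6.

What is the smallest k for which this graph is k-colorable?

4

n2, n3, n5, n6 are pairwise adjacent (a clique of size 4), so at least 4 colors are needed.
4 colors suffice: color red → {n1, n2}; color blue → {n3, n4}; color green → {n5, n7}; color yellow → {n6}. Every edge joins two different colors.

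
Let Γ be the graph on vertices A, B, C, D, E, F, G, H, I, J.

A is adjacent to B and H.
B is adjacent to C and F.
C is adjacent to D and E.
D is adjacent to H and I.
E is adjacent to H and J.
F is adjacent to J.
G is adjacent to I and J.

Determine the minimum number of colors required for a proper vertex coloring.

3

The cycle A-B-C-D-H-A has odd length 5, so it cannot be 2-colored; at least 3 colors are needed.
3 colors suffice: color 1 → {C, H, I, J}; color 2 → {B, D, E, G}; color 3 → {A, F}. Each edge has distinct colors on its endpoints.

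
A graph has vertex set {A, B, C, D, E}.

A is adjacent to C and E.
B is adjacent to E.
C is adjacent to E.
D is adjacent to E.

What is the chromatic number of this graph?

3

A, C, E are mutually adjacent, so at least 3 colors are needed.
One proper 3-coloring: A=blue, B=blue, C=green, D=blue, E=red. No two adjacent vertices share a color.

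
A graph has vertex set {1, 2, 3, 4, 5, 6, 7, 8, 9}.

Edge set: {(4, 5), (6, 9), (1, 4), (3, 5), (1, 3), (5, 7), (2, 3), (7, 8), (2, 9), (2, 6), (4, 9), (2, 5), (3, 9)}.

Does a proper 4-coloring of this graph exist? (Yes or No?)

Yes

The chromatic number is 3. 2, 3, 5 form a triangle, so at least 3 colors are needed.
3 colors suffice: color red → {1, 5, 8, 9}; color blue → {2, 4, 7}; color green → {3, 6}.
Since 4 ≥ 3, a proper 4-coloring certainly exists.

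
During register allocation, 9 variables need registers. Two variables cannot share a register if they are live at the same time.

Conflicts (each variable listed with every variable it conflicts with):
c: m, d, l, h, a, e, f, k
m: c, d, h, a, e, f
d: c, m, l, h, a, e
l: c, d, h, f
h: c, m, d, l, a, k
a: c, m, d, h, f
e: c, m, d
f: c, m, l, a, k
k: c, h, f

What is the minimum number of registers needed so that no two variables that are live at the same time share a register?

5

c, m, d, h, a all conflict with each other, so at least 5 registers are needed.
5 registers suffice: c=1, m=4, d=2, l=4, h=3, a=5, e=3, f=2, k=4. Every pair that conflicts lands in different registers.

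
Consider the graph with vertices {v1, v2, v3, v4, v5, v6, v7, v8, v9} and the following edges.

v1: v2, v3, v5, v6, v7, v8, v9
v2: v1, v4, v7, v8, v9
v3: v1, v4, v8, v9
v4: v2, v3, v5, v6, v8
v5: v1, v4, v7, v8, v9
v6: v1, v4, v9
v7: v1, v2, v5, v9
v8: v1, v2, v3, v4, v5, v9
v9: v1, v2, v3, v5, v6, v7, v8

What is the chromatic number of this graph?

v1, v5, v7, v9 form a clique, so at least 4 colors are needed.
4 colors suffice: color red → {v4, v9}; color blue → {v1}; color green → {v6, v7, v8}; color yellow → {v2, v3, v5}. No two adjacent vertices share a color.

4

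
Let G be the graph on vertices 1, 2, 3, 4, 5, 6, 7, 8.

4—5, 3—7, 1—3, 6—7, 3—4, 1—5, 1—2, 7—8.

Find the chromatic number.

2

4 and 5 are adjacent, so at least 2 colors are needed.
A valid assignment using 2 colors: 1=red, 2=blue, 3=blue, 4=red, 5=blue, 6=blue, 7=red, 8=blue. No two adjacent vertices share a color.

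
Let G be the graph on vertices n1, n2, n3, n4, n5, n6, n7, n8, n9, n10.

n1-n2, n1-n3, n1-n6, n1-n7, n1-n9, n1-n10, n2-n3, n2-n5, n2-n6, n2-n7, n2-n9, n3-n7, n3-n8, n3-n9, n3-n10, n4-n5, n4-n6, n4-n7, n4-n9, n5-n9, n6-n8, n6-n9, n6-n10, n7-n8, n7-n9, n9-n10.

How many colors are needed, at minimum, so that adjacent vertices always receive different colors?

n1, n2, n3, n7, n9 are mutually adjacent (a clique of size 5), so at least 5 colors are needed.
5 colors suffice: color 1 → {n8, n9}; color 2 → {n1, n4}; color 3 → {n5, n6, n7}; color 4 → {n2, n10}; color 5 → {n3}. No two adjacent vertices share a color.

5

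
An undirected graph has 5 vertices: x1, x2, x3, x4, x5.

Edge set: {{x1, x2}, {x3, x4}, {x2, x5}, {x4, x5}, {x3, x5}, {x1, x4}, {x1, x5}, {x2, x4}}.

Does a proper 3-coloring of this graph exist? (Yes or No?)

x1, x2, x4, x5 form a clique, so at least 4 colors are needed.
So 3 colors are not enough.

No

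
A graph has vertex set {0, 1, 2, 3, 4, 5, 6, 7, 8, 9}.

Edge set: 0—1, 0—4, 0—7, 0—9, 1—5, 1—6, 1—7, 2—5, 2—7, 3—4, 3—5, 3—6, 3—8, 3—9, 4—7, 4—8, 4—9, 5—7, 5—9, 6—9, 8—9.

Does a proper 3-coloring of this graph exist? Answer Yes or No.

No

3, 4, 8, 9 are mutually adjacent (a clique of size 4), so at least 4 colors are needed.
So 3 colors are not enough.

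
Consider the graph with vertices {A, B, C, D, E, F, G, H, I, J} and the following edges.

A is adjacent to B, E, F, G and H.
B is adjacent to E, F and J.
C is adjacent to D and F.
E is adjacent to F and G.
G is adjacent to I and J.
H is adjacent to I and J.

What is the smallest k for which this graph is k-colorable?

4

A, B, E, F form a clique, so at least 4 colors are needed.
4 colors suffice: color red → {A, C, I, J}; color blue → {D, F, G, H}; color green → {E}; color yellow → {B}. No two adjacent vertices share a color.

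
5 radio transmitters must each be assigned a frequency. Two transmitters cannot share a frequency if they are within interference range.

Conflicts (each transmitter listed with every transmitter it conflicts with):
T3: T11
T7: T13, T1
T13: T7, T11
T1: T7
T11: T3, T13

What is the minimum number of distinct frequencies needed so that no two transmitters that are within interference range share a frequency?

2

T7 and T1 conflict, so at least 2 frequencies are needed.
2 frequencies suffice: frequency 1 → {T7, T11}; frequency 2 → {T3, T13, T1}. Every pair that conflicts lands in different frequencies.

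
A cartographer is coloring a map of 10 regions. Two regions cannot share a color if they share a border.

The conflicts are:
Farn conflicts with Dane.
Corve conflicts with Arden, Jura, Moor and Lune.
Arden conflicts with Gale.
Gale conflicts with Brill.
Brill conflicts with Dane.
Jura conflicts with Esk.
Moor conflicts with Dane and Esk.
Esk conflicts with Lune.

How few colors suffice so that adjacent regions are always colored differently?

Arden and Gale conflict, so at least 2 colors are needed.
2 colors suffice: color 1 → {Corve, Gale, Dane, Esk}; color 2 → {Farn, Arden, Brill, Jura, Moor, Lune}. No two conflicting regions share a color.

2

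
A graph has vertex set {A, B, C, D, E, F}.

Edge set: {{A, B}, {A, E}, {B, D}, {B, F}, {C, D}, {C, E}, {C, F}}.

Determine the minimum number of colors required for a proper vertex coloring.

The cycle C-D-B-A-E-C has odd length 5, so it cannot be 2-colored; at least 3 colors are needed.
A valid assignment using 3 colors: A=3, B=1, C=1, D=2, E=2, F=2. Each edge has distinct colors on its endpoints.

3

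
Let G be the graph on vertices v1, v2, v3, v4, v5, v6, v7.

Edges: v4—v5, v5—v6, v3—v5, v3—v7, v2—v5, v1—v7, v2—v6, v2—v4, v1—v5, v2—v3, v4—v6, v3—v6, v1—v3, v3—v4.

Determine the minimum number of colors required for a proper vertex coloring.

5

v2, v3, v4, v5, v6 are pairwise adjacent (a clique of size 5), so at least 5 colors are needed.
One proper 5-coloring: v1=green, v2=purple, v3=red, v4=green, v5=blue, v6=yellow, v7=blue. No two adjacent vertices share a color.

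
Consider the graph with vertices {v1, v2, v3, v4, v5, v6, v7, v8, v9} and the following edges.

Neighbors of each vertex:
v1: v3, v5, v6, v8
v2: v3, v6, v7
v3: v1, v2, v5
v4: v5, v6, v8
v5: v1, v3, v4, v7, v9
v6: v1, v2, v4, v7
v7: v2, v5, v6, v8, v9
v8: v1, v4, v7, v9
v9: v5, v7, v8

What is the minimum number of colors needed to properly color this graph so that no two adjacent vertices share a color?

v2, v6, v7 are pairwise adjacent, so at least 3 colors are needed.
3 colors suffice: v1=2, v2=1, v3=3, v4=2, v5=1, v6=3, v7=2, v8=1, v9=3. No two adjacent vertices share a color.

3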